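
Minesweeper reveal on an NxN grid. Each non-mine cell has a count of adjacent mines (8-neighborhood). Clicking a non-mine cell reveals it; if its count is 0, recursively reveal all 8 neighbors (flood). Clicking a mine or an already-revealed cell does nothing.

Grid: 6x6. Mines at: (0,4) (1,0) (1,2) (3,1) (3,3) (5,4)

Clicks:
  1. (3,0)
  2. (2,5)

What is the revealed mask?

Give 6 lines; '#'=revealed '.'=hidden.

Answer: ......
....##
....##
#...##
....##
......

Derivation:
Click 1 (3,0) count=1: revealed 1 new [(3,0)] -> total=1
Click 2 (2,5) count=0: revealed 8 new [(1,4) (1,5) (2,4) (2,5) (3,4) (3,5) (4,4) (4,5)] -> total=9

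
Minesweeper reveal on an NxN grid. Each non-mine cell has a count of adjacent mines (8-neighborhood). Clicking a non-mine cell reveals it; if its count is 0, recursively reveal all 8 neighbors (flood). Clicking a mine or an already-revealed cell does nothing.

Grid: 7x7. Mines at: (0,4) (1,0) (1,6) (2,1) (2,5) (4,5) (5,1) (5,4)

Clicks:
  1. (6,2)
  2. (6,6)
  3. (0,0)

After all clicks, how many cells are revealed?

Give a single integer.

Click 1 (6,2) count=1: revealed 1 new [(6,2)] -> total=1
Click 2 (6,6) count=0: revealed 4 new [(5,5) (5,6) (6,5) (6,6)] -> total=5
Click 3 (0,0) count=1: revealed 1 new [(0,0)] -> total=6

Answer: 6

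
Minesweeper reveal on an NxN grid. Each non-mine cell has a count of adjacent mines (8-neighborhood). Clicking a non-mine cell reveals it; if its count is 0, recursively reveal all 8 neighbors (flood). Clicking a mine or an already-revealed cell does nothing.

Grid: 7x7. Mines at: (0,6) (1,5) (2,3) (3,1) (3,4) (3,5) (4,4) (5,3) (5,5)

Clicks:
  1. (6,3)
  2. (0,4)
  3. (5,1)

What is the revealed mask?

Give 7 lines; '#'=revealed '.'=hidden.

Answer: ....#..
.......
.......
.......
###....
###....
####...

Derivation:
Click 1 (6,3) count=1: revealed 1 new [(6,3)] -> total=1
Click 2 (0,4) count=1: revealed 1 new [(0,4)] -> total=2
Click 3 (5,1) count=0: revealed 9 new [(4,0) (4,1) (4,2) (5,0) (5,1) (5,2) (6,0) (6,1) (6,2)] -> total=11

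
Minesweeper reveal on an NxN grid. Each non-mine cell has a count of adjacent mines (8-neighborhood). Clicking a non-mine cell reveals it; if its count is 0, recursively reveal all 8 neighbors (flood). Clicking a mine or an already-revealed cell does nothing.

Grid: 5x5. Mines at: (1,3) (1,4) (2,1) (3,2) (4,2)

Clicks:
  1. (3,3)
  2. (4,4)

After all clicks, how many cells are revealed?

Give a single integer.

Click 1 (3,3) count=2: revealed 1 new [(3,3)] -> total=1
Click 2 (4,4) count=0: revealed 5 new [(2,3) (2,4) (3,4) (4,3) (4,4)] -> total=6

Answer: 6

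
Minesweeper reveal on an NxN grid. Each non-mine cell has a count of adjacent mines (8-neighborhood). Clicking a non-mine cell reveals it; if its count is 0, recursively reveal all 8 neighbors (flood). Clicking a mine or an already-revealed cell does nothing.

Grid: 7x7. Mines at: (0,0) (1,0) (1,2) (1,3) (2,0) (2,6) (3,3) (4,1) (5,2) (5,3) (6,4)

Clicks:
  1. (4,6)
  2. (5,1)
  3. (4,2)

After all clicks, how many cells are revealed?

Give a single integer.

Click 1 (4,6) count=0: revealed 11 new [(3,4) (3,5) (3,6) (4,4) (4,5) (4,6) (5,4) (5,5) (5,6) (6,5) (6,6)] -> total=11
Click 2 (5,1) count=2: revealed 1 new [(5,1)] -> total=12
Click 3 (4,2) count=4: revealed 1 new [(4,2)] -> total=13

Answer: 13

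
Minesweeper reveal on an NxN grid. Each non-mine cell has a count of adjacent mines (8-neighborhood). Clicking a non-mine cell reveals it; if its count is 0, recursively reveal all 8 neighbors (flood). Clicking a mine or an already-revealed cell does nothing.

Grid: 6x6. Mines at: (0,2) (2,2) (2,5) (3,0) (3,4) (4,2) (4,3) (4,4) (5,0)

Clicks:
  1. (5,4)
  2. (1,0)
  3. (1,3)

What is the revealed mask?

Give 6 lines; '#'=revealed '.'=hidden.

Click 1 (5,4) count=2: revealed 1 new [(5,4)] -> total=1
Click 2 (1,0) count=0: revealed 6 new [(0,0) (0,1) (1,0) (1,1) (2,0) (2,1)] -> total=7
Click 3 (1,3) count=2: revealed 1 new [(1,3)] -> total=8

Answer: ##....
##.#..
##....
......
......
....#.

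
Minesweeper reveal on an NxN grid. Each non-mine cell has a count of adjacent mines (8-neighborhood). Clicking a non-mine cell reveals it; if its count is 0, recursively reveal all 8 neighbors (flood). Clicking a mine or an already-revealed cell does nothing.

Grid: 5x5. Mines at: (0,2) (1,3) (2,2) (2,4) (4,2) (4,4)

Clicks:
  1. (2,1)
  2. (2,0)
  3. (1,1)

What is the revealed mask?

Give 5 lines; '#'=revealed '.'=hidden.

Click 1 (2,1) count=1: revealed 1 new [(2,1)] -> total=1
Click 2 (2,0) count=0: revealed 9 new [(0,0) (0,1) (1,0) (1,1) (2,0) (3,0) (3,1) (4,0) (4,1)] -> total=10
Click 3 (1,1) count=2: revealed 0 new [(none)] -> total=10

Answer: ##...
##...
##...
##...
##...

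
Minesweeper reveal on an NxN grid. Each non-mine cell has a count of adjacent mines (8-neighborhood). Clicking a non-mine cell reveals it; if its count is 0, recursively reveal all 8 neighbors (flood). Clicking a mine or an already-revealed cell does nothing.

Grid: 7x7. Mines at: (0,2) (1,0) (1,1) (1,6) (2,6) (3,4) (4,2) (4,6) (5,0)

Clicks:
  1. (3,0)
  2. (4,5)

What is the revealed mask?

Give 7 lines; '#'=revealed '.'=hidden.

Click 1 (3,0) count=0: revealed 6 new [(2,0) (2,1) (3,0) (3,1) (4,0) (4,1)] -> total=6
Click 2 (4,5) count=2: revealed 1 new [(4,5)] -> total=7

Answer: .......
.......
##.....
##.....
##...#.
.......
.......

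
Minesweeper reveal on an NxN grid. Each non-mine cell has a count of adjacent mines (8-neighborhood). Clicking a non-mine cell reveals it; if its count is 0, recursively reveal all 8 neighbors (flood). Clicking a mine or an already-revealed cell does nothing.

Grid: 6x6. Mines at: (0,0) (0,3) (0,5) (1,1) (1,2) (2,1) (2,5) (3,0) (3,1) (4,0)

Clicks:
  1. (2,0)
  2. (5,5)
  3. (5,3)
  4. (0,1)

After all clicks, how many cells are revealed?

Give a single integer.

Click 1 (2,0) count=4: revealed 1 new [(2,0)] -> total=1
Click 2 (5,5) count=0: revealed 17 new [(2,2) (2,3) (2,4) (3,2) (3,3) (3,4) (3,5) (4,1) (4,2) (4,3) (4,4) (4,5) (5,1) (5,2) (5,3) (5,4) (5,5)] -> total=18
Click 3 (5,3) count=0: revealed 0 new [(none)] -> total=18
Click 4 (0,1) count=3: revealed 1 new [(0,1)] -> total=19

Answer: 19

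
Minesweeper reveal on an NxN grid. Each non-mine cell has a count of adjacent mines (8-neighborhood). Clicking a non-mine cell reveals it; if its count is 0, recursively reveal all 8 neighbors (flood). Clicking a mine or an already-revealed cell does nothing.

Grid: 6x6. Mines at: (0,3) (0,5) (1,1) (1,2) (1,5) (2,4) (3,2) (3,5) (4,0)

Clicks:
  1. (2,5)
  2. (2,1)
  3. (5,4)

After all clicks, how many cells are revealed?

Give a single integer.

Click 1 (2,5) count=3: revealed 1 new [(2,5)] -> total=1
Click 2 (2,1) count=3: revealed 1 new [(2,1)] -> total=2
Click 3 (5,4) count=0: revealed 10 new [(4,1) (4,2) (4,3) (4,4) (4,5) (5,1) (5,2) (5,3) (5,4) (5,5)] -> total=12

Answer: 12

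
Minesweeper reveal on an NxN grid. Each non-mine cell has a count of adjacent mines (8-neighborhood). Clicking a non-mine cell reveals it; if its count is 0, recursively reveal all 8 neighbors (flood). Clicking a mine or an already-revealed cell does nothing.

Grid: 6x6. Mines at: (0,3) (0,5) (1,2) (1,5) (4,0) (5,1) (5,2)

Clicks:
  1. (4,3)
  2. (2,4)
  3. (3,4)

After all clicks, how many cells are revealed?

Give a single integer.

Answer: 18

Derivation:
Click 1 (4,3) count=1: revealed 1 new [(4,3)] -> total=1
Click 2 (2,4) count=1: revealed 1 new [(2,4)] -> total=2
Click 3 (3,4) count=0: revealed 16 new [(2,1) (2,2) (2,3) (2,5) (3,1) (3,2) (3,3) (3,4) (3,5) (4,1) (4,2) (4,4) (4,5) (5,3) (5,4) (5,5)] -> total=18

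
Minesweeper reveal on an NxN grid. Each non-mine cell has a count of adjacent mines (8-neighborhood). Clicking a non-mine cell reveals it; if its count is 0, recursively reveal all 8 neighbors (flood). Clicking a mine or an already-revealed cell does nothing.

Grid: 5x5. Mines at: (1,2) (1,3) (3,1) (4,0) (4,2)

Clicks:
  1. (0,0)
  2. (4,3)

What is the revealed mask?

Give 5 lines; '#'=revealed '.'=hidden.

Answer: ##...
##...
##...
.....
...#.

Derivation:
Click 1 (0,0) count=0: revealed 6 new [(0,0) (0,1) (1,0) (1,1) (2,0) (2,1)] -> total=6
Click 2 (4,3) count=1: revealed 1 new [(4,3)] -> total=7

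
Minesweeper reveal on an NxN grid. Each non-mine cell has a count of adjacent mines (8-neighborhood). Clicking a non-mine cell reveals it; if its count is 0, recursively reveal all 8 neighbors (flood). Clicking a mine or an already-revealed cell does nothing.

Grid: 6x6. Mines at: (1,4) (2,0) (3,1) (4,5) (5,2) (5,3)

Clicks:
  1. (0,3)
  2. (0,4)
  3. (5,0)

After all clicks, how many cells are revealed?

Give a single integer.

Click 1 (0,3) count=1: revealed 1 new [(0,3)] -> total=1
Click 2 (0,4) count=1: revealed 1 new [(0,4)] -> total=2
Click 3 (5,0) count=0: revealed 4 new [(4,0) (4,1) (5,0) (5,1)] -> total=6

Answer: 6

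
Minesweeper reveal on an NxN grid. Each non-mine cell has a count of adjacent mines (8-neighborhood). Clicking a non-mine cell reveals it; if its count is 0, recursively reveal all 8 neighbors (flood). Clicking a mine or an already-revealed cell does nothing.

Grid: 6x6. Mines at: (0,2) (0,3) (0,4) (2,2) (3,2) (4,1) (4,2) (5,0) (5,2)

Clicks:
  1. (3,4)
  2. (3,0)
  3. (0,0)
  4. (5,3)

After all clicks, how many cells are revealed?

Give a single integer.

Click 1 (3,4) count=0: revealed 15 new [(1,3) (1,4) (1,5) (2,3) (2,4) (2,5) (3,3) (3,4) (3,5) (4,3) (4,4) (4,5) (5,3) (5,4) (5,5)] -> total=15
Click 2 (3,0) count=1: revealed 1 new [(3,0)] -> total=16
Click 3 (0,0) count=0: revealed 7 new [(0,0) (0,1) (1,0) (1,1) (2,0) (2,1) (3,1)] -> total=23
Click 4 (5,3) count=2: revealed 0 new [(none)] -> total=23

Answer: 23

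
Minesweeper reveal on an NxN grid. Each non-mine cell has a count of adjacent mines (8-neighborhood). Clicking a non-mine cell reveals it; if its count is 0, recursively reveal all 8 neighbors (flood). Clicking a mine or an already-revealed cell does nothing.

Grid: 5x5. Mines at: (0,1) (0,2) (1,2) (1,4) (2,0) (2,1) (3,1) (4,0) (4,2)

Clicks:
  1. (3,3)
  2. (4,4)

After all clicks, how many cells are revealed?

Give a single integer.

Click 1 (3,3) count=1: revealed 1 new [(3,3)] -> total=1
Click 2 (4,4) count=0: revealed 5 new [(2,3) (2,4) (3,4) (4,3) (4,4)] -> total=6

Answer: 6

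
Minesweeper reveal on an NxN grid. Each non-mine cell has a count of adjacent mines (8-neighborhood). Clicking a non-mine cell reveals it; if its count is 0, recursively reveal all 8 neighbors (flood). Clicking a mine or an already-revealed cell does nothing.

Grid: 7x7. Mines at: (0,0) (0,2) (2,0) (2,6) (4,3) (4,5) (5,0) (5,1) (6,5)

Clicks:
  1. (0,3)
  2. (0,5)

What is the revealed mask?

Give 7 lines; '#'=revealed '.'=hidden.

Answer: ...####
.######
.#####.
.#####.
.......
.......
.......

Derivation:
Click 1 (0,3) count=1: revealed 1 new [(0,3)] -> total=1
Click 2 (0,5) count=0: revealed 19 new [(0,4) (0,5) (0,6) (1,1) (1,2) (1,3) (1,4) (1,5) (1,6) (2,1) (2,2) (2,3) (2,4) (2,5) (3,1) (3,2) (3,3) (3,4) (3,5)] -> total=20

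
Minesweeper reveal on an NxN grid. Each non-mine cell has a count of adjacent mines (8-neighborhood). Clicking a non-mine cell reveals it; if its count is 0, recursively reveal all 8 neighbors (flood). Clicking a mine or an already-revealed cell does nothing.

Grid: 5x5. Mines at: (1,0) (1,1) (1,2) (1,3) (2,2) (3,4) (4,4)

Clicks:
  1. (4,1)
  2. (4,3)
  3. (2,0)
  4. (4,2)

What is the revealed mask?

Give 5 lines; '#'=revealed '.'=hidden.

Answer: .....
.....
##...
####.
####.

Derivation:
Click 1 (4,1) count=0: revealed 10 new [(2,0) (2,1) (3,0) (3,1) (3,2) (3,3) (4,0) (4,1) (4,2) (4,3)] -> total=10
Click 2 (4,3) count=2: revealed 0 new [(none)] -> total=10
Click 3 (2,0) count=2: revealed 0 new [(none)] -> total=10
Click 4 (4,2) count=0: revealed 0 new [(none)] -> total=10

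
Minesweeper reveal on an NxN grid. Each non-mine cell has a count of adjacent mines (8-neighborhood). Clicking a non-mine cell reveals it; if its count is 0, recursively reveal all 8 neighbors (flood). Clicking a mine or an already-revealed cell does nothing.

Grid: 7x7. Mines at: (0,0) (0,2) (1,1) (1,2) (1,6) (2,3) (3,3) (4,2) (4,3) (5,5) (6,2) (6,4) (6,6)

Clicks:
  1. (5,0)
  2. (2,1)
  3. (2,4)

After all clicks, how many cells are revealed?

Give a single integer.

Answer: 11

Derivation:
Click 1 (5,0) count=0: revealed 10 new [(2,0) (2,1) (3,0) (3,1) (4,0) (4,1) (5,0) (5,1) (6,0) (6,1)] -> total=10
Click 2 (2,1) count=2: revealed 0 new [(none)] -> total=10
Click 3 (2,4) count=2: revealed 1 new [(2,4)] -> total=11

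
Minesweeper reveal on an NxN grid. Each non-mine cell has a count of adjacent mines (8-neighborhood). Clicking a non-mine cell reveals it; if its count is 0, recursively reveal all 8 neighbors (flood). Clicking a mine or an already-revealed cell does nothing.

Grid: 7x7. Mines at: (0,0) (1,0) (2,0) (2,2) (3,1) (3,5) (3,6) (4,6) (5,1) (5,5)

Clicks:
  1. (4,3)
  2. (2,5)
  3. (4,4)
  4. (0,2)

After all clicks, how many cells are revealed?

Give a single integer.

Answer: 28

Derivation:
Click 1 (4,3) count=0: revealed 12 new [(3,2) (3,3) (3,4) (4,2) (4,3) (4,4) (5,2) (5,3) (5,4) (6,2) (6,3) (6,4)] -> total=12
Click 2 (2,5) count=2: revealed 1 new [(2,5)] -> total=13
Click 3 (4,4) count=2: revealed 0 new [(none)] -> total=13
Click 4 (0,2) count=0: revealed 15 new [(0,1) (0,2) (0,3) (0,4) (0,5) (0,6) (1,1) (1,2) (1,3) (1,4) (1,5) (1,6) (2,3) (2,4) (2,6)] -> total=28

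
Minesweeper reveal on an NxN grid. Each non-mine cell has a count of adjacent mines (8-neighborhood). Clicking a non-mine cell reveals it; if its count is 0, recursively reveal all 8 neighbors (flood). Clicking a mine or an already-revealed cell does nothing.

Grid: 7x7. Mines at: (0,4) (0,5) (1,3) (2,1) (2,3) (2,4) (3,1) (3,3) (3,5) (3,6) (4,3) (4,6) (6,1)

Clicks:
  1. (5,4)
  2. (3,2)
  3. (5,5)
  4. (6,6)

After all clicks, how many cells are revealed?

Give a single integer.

Click 1 (5,4) count=1: revealed 1 new [(5,4)] -> total=1
Click 2 (3,2) count=5: revealed 1 new [(3,2)] -> total=2
Click 3 (5,5) count=1: revealed 1 new [(5,5)] -> total=3
Click 4 (6,6) count=0: revealed 8 new [(5,2) (5,3) (5,6) (6,2) (6,3) (6,4) (6,5) (6,6)] -> total=11

Answer: 11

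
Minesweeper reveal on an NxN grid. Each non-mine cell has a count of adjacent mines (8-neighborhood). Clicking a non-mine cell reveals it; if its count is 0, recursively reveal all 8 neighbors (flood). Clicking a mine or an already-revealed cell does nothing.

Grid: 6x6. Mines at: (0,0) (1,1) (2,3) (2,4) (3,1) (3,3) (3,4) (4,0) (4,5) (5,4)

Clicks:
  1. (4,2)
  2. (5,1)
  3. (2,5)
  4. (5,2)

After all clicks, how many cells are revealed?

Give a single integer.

Answer: 7

Derivation:
Click 1 (4,2) count=2: revealed 1 new [(4,2)] -> total=1
Click 2 (5,1) count=1: revealed 1 new [(5,1)] -> total=2
Click 3 (2,5) count=2: revealed 1 new [(2,5)] -> total=3
Click 4 (5,2) count=0: revealed 4 new [(4,1) (4,3) (5,2) (5,3)] -> total=7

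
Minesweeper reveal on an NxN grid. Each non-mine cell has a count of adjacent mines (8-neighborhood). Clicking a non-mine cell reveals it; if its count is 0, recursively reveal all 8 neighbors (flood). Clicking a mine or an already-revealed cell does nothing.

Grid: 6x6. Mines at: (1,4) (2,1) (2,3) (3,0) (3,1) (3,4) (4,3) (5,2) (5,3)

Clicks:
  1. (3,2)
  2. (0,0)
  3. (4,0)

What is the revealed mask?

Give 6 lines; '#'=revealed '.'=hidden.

Answer: ####..
####..
......
..#...
#.....
......

Derivation:
Click 1 (3,2) count=4: revealed 1 new [(3,2)] -> total=1
Click 2 (0,0) count=0: revealed 8 new [(0,0) (0,1) (0,2) (0,3) (1,0) (1,1) (1,2) (1,3)] -> total=9
Click 3 (4,0) count=2: revealed 1 new [(4,0)] -> total=10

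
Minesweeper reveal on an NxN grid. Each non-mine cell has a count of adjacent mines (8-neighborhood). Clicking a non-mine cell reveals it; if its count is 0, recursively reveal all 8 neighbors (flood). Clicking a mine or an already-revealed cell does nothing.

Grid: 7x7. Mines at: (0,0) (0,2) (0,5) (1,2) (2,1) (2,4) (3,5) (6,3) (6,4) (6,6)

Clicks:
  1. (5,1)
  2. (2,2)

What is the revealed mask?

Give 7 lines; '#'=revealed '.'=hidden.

Answer: .......
.......
..#....
#####..
#####..
#####..
###....

Derivation:
Click 1 (5,1) count=0: revealed 18 new [(3,0) (3,1) (3,2) (3,3) (3,4) (4,0) (4,1) (4,2) (4,3) (4,4) (5,0) (5,1) (5,2) (5,3) (5,4) (6,0) (6,1) (6,2)] -> total=18
Click 2 (2,2) count=2: revealed 1 new [(2,2)] -> total=19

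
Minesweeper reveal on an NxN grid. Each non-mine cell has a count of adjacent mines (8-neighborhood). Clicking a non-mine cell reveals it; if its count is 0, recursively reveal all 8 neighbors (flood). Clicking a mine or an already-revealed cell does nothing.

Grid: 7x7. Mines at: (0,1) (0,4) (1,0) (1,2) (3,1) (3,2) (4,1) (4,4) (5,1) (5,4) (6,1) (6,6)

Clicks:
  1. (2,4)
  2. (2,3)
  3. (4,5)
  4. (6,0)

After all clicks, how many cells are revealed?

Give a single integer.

Click 1 (2,4) count=0: revealed 18 new [(0,5) (0,6) (1,3) (1,4) (1,5) (1,6) (2,3) (2,4) (2,5) (2,6) (3,3) (3,4) (3,5) (3,6) (4,5) (4,6) (5,5) (5,6)] -> total=18
Click 2 (2,3) count=2: revealed 0 new [(none)] -> total=18
Click 3 (4,5) count=2: revealed 0 new [(none)] -> total=18
Click 4 (6,0) count=2: revealed 1 new [(6,0)] -> total=19

Answer: 19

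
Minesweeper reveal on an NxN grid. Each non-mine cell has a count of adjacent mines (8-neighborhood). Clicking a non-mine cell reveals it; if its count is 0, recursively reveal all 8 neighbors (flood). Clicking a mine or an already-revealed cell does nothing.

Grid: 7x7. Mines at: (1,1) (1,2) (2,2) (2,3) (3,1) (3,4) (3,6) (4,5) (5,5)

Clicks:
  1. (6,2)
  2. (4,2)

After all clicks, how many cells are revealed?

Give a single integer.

Answer: 15

Derivation:
Click 1 (6,2) count=0: revealed 15 new [(4,0) (4,1) (4,2) (4,3) (4,4) (5,0) (5,1) (5,2) (5,3) (5,4) (6,0) (6,1) (6,2) (6,3) (6,4)] -> total=15
Click 2 (4,2) count=1: revealed 0 new [(none)] -> total=15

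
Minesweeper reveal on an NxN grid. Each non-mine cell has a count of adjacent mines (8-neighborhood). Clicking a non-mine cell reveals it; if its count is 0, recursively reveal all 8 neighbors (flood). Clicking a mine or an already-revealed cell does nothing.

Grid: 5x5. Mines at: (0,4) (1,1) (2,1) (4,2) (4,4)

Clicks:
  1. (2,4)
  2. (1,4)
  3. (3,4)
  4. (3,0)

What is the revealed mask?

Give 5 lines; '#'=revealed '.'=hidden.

Answer: .....
..###
..###
#.###
.....

Derivation:
Click 1 (2,4) count=0: revealed 9 new [(1,2) (1,3) (1,4) (2,2) (2,3) (2,4) (3,2) (3,3) (3,4)] -> total=9
Click 2 (1,4) count=1: revealed 0 new [(none)] -> total=9
Click 3 (3,4) count=1: revealed 0 new [(none)] -> total=9
Click 4 (3,0) count=1: revealed 1 new [(3,0)] -> total=10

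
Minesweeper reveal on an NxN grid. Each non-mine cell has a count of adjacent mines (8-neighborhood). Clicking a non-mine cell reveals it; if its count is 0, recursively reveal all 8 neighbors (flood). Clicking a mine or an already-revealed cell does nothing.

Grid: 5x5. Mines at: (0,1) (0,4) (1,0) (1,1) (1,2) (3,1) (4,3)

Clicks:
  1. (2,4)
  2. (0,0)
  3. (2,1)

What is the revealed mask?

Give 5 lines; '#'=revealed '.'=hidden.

Answer: #....
...##
.#.##
...##
.....

Derivation:
Click 1 (2,4) count=0: revealed 6 new [(1,3) (1,4) (2,3) (2,4) (3,3) (3,4)] -> total=6
Click 2 (0,0) count=3: revealed 1 new [(0,0)] -> total=7
Click 3 (2,1) count=4: revealed 1 new [(2,1)] -> total=8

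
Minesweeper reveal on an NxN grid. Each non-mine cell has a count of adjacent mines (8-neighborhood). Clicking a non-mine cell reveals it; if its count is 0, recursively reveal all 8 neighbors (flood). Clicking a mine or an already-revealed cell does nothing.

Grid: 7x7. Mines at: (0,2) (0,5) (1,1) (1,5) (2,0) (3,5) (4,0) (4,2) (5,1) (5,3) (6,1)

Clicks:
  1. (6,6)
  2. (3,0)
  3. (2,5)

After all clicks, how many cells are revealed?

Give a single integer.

Click 1 (6,6) count=0: revealed 9 new [(4,4) (4,5) (4,6) (5,4) (5,5) (5,6) (6,4) (6,5) (6,6)] -> total=9
Click 2 (3,0) count=2: revealed 1 new [(3,0)] -> total=10
Click 3 (2,5) count=2: revealed 1 new [(2,5)] -> total=11

Answer: 11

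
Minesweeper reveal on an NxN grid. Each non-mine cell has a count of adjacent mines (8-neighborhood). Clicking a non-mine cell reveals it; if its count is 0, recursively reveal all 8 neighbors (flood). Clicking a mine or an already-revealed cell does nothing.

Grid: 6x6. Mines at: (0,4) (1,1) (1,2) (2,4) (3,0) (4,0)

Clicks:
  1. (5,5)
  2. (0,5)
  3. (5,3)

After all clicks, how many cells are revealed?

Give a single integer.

Click 1 (5,5) count=0: revealed 18 new [(2,1) (2,2) (2,3) (3,1) (3,2) (3,3) (3,4) (3,5) (4,1) (4,2) (4,3) (4,4) (4,5) (5,1) (5,2) (5,3) (5,4) (5,5)] -> total=18
Click 2 (0,5) count=1: revealed 1 new [(0,5)] -> total=19
Click 3 (5,3) count=0: revealed 0 new [(none)] -> total=19

Answer: 19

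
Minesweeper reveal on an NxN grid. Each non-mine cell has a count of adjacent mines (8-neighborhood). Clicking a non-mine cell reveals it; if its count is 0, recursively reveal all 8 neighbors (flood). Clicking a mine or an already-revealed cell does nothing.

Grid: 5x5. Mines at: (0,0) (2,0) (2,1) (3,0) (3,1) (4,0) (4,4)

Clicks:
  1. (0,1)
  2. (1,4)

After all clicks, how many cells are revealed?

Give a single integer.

Click 1 (0,1) count=1: revealed 1 new [(0,1)] -> total=1
Click 2 (1,4) count=0: revealed 13 new [(0,2) (0,3) (0,4) (1,1) (1,2) (1,3) (1,4) (2,2) (2,3) (2,4) (3,2) (3,3) (3,4)] -> total=14

Answer: 14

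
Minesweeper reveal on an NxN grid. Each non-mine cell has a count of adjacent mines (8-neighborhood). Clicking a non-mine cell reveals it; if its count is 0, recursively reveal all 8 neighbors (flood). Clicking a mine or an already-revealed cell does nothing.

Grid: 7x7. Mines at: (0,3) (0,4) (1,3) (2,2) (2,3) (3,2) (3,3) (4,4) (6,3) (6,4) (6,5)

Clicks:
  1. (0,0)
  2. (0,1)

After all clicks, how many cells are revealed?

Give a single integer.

Answer: 19

Derivation:
Click 1 (0,0) count=0: revealed 19 new [(0,0) (0,1) (0,2) (1,0) (1,1) (1,2) (2,0) (2,1) (3,0) (3,1) (4,0) (4,1) (4,2) (5,0) (5,1) (5,2) (6,0) (6,1) (6,2)] -> total=19
Click 2 (0,1) count=0: revealed 0 new [(none)] -> total=19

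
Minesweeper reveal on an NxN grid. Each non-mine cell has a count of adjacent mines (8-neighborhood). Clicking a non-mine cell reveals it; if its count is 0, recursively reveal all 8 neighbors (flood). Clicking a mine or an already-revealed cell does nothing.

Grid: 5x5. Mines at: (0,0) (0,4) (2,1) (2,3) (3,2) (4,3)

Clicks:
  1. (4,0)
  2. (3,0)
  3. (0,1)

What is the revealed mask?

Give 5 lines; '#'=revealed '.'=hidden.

Answer: .#...
.....
.....
##...
##...

Derivation:
Click 1 (4,0) count=0: revealed 4 new [(3,0) (3,1) (4,0) (4,1)] -> total=4
Click 2 (3,0) count=1: revealed 0 new [(none)] -> total=4
Click 3 (0,1) count=1: revealed 1 new [(0,1)] -> total=5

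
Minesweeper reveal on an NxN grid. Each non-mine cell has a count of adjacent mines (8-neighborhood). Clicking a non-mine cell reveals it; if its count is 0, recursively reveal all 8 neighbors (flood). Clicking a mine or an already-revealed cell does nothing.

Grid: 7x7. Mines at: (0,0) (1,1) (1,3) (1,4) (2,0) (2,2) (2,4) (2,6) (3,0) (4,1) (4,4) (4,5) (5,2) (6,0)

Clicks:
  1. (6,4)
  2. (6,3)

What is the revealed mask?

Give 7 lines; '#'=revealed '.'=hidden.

Click 1 (6,4) count=0: revealed 8 new [(5,3) (5,4) (5,5) (5,6) (6,3) (6,4) (6,5) (6,6)] -> total=8
Click 2 (6,3) count=1: revealed 0 new [(none)] -> total=8

Answer: .......
.......
.......
.......
.......
...####
...####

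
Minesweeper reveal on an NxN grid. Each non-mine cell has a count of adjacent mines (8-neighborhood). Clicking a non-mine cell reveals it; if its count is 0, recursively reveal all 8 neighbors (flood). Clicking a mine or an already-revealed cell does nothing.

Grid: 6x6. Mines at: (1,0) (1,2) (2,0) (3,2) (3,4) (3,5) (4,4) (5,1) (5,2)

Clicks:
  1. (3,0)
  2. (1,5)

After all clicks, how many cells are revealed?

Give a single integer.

Answer: 10

Derivation:
Click 1 (3,0) count=1: revealed 1 new [(3,0)] -> total=1
Click 2 (1,5) count=0: revealed 9 new [(0,3) (0,4) (0,5) (1,3) (1,4) (1,5) (2,3) (2,4) (2,5)] -> total=10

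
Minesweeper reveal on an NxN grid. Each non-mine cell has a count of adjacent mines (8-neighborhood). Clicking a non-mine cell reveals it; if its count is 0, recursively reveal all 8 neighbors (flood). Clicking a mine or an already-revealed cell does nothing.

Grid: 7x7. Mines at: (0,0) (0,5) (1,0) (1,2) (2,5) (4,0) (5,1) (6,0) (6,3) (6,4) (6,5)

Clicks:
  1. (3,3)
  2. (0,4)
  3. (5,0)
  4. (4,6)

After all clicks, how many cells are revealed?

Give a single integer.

Click 1 (3,3) count=0: revealed 21 new [(2,1) (2,2) (2,3) (2,4) (3,1) (3,2) (3,3) (3,4) (3,5) (3,6) (4,1) (4,2) (4,3) (4,4) (4,5) (4,6) (5,2) (5,3) (5,4) (5,5) (5,6)] -> total=21
Click 2 (0,4) count=1: revealed 1 new [(0,4)] -> total=22
Click 3 (5,0) count=3: revealed 1 new [(5,0)] -> total=23
Click 4 (4,6) count=0: revealed 0 new [(none)] -> total=23

Answer: 23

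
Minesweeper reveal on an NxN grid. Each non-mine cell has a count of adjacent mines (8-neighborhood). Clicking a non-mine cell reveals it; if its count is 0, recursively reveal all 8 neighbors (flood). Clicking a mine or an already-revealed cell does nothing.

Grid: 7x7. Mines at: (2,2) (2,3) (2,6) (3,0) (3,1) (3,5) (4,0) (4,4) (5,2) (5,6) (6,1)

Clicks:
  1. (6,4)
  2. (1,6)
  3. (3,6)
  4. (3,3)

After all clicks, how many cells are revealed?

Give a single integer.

Click 1 (6,4) count=0: revealed 6 new [(5,3) (5,4) (5,5) (6,3) (6,4) (6,5)] -> total=6
Click 2 (1,6) count=1: revealed 1 new [(1,6)] -> total=7
Click 3 (3,6) count=2: revealed 1 new [(3,6)] -> total=8
Click 4 (3,3) count=3: revealed 1 new [(3,3)] -> total=9

Answer: 9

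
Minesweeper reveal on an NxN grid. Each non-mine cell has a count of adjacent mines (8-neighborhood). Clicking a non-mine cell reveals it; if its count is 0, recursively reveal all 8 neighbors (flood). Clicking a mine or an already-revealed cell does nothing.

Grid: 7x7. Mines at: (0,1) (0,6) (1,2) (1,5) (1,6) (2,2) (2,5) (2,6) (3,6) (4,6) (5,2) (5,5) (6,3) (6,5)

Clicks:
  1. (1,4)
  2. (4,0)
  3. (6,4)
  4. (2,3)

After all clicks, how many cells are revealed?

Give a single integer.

Answer: 15

Derivation:
Click 1 (1,4) count=2: revealed 1 new [(1,4)] -> total=1
Click 2 (4,0) count=0: revealed 12 new [(1,0) (1,1) (2,0) (2,1) (3,0) (3,1) (4,0) (4,1) (5,0) (5,1) (6,0) (6,1)] -> total=13
Click 3 (6,4) count=3: revealed 1 new [(6,4)] -> total=14
Click 4 (2,3) count=2: revealed 1 new [(2,3)] -> total=15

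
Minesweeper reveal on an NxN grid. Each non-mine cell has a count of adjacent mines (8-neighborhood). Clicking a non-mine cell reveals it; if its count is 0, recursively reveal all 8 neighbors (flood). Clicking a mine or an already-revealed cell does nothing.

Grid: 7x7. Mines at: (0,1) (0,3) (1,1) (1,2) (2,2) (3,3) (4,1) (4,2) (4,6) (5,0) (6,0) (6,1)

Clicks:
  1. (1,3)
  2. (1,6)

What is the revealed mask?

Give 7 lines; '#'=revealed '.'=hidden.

Answer: ....###
...####
....###
....###
.......
.......
.......

Derivation:
Click 1 (1,3) count=3: revealed 1 new [(1,3)] -> total=1
Click 2 (1,6) count=0: revealed 12 new [(0,4) (0,5) (0,6) (1,4) (1,5) (1,6) (2,4) (2,5) (2,6) (3,4) (3,5) (3,6)] -> total=13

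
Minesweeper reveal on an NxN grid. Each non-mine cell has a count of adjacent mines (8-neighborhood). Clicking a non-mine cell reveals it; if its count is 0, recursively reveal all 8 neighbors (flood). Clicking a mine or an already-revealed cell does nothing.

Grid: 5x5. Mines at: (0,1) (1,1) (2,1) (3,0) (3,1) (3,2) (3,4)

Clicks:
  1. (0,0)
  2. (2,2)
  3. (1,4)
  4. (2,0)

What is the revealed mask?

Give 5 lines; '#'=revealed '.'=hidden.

Answer: #.###
..###
#.###
.....
.....

Derivation:
Click 1 (0,0) count=2: revealed 1 new [(0,0)] -> total=1
Click 2 (2,2) count=4: revealed 1 new [(2,2)] -> total=2
Click 3 (1,4) count=0: revealed 8 new [(0,2) (0,3) (0,4) (1,2) (1,3) (1,4) (2,3) (2,4)] -> total=10
Click 4 (2,0) count=4: revealed 1 new [(2,0)] -> total=11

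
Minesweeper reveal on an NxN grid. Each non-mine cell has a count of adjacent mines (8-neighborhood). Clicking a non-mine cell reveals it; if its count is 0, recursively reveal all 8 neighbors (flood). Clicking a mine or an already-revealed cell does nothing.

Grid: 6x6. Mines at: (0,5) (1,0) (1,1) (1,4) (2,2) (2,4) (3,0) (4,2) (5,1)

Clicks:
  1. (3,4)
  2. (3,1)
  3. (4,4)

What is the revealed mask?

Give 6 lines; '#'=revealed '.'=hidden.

Answer: ......
......
......
.#.###
...###
...###

Derivation:
Click 1 (3,4) count=1: revealed 1 new [(3,4)] -> total=1
Click 2 (3,1) count=3: revealed 1 new [(3,1)] -> total=2
Click 3 (4,4) count=0: revealed 8 new [(3,3) (3,5) (4,3) (4,4) (4,5) (5,3) (5,4) (5,5)] -> total=10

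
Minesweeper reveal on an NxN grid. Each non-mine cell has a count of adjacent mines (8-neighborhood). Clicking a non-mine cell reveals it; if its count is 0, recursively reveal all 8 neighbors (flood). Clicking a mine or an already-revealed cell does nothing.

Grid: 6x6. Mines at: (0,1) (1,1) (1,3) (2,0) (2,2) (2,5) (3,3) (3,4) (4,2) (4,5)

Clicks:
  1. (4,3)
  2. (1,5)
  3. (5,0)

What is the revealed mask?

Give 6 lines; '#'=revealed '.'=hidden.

Answer: ......
.....#
......
##....
##.#..
##....

Derivation:
Click 1 (4,3) count=3: revealed 1 new [(4,3)] -> total=1
Click 2 (1,5) count=1: revealed 1 new [(1,5)] -> total=2
Click 3 (5,0) count=0: revealed 6 new [(3,0) (3,1) (4,0) (4,1) (5,0) (5,1)] -> total=8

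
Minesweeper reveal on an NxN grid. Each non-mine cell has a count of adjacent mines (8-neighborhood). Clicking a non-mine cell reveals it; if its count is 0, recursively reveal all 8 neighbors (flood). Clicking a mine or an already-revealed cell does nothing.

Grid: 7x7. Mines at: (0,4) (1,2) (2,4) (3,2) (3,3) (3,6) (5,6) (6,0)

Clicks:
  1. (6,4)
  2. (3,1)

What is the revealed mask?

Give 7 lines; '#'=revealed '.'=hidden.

Answer: .......
.......
.......
.#.....
.#####.
.#####.
.#####.

Derivation:
Click 1 (6,4) count=0: revealed 15 new [(4,1) (4,2) (4,3) (4,4) (4,5) (5,1) (5,2) (5,3) (5,4) (5,5) (6,1) (6,2) (6,3) (6,4) (6,5)] -> total=15
Click 2 (3,1) count=1: revealed 1 new [(3,1)] -> total=16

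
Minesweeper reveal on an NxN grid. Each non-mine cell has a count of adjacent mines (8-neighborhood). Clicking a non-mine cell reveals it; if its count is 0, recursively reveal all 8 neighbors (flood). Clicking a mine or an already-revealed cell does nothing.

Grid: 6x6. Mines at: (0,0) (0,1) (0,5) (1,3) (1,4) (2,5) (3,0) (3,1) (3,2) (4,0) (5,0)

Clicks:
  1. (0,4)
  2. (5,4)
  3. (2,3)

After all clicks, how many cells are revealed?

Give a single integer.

Answer: 15

Derivation:
Click 1 (0,4) count=3: revealed 1 new [(0,4)] -> total=1
Click 2 (5,4) count=0: revealed 13 new [(3,3) (3,4) (3,5) (4,1) (4,2) (4,3) (4,4) (4,5) (5,1) (5,2) (5,3) (5,4) (5,5)] -> total=14
Click 3 (2,3) count=3: revealed 1 new [(2,3)] -> total=15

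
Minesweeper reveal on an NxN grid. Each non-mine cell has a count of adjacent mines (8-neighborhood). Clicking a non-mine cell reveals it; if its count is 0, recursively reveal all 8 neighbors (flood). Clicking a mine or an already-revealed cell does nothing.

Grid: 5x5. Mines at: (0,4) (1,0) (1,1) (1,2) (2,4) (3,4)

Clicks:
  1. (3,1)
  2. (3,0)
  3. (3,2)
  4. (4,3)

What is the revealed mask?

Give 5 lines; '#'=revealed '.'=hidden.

Answer: .....
.....
####.
####.
####.

Derivation:
Click 1 (3,1) count=0: revealed 12 new [(2,0) (2,1) (2,2) (2,3) (3,0) (3,1) (3,2) (3,3) (4,0) (4,1) (4,2) (4,3)] -> total=12
Click 2 (3,0) count=0: revealed 0 new [(none)] -> total=12
Click 3 (3,2) count=0: revealed 0 new [(none)] -> total=12
Click 4 (4,3) count=1: revealed 0 new [(none)] -> total=12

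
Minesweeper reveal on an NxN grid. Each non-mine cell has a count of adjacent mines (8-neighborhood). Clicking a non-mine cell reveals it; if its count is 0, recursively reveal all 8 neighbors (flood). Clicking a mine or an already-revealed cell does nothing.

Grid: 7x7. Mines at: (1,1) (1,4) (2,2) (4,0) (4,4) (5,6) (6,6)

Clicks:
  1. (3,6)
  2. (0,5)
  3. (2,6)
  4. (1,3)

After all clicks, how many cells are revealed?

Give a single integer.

Answer: 11

Derivation:
Click 1 (3,6) count=0: revealed 10 new [(0,5) (0,6) (1,5) (1,6) (2,5) (2,6) (3,5) (3,6) (4,5) (4,6)] -> total=10
Click 2 (0,5) count=1: revealed 0 new [(none)] -> total=10
Click 3 (2,6) count=0: revealed 0 new [(none)] -> total=10
Click 4 (1,3) count=2: revealed 1 new [(1,3)] -> total=11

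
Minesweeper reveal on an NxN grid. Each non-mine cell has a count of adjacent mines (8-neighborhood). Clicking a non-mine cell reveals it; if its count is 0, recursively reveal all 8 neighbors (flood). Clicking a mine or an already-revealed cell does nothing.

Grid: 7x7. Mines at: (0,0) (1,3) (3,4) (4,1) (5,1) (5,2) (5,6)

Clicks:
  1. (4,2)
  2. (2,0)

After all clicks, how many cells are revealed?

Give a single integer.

Answer: 10

Derivation:
Click 1 (4,2) count=3: revealed 1 new [(4,2)] -> total=1
Click 2 (2,0) count=0: revealed 9 new [(1,0) (1,1) (1,2) (2,0) (2,1) (2,2) (3,0) (3,1) (3,2)] -> total=10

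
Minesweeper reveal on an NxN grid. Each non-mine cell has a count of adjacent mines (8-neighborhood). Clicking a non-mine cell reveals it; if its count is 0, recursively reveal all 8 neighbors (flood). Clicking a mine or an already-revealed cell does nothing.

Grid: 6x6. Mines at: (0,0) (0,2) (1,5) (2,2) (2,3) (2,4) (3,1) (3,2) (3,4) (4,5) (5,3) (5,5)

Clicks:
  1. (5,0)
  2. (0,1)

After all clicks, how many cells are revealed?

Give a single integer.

Answer: 7

Derivation:
Click 1 (5,0) count=0: revealed 6 new [(4,0) (4,1) (4,2) (5,0) (5,1) (5,2)] -> total=6
Click 2 (0,1) count=2: revealed 1 new [(0,1)] -> total=7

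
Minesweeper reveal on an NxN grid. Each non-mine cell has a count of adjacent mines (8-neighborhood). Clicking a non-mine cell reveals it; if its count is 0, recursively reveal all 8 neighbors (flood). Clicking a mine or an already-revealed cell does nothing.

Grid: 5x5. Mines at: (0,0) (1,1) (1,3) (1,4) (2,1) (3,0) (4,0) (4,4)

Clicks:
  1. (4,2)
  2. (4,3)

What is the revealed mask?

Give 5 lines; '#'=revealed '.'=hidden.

Click 1 (4,2) count=0: revealed 6 new [(3,1) (3,2) (3,3) (4,1) (4,2) (4,3)] -> total=6
Click 2 (4,3) count=1: revealed 0 new [(none)] -> total=6

Answer: .....
.....
.....
.###.
.###.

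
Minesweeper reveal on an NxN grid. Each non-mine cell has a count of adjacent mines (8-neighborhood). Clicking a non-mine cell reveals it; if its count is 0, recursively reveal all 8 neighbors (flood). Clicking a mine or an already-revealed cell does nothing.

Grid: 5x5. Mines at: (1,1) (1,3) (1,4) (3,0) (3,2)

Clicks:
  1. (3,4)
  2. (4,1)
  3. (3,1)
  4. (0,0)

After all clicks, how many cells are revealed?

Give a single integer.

Click 1 (3,4) count=0: revealed 6 new [(2,3) (2,4) (3,3) (3,4) (4,3) (4,4)] -> total=6
Click 2 (4,1) count=2: revealed 1 new [(4,1)] -> total=7
Click 3 (3,1) count=2: revealed 1 new [(3,1)] -> total=8
Click 4 (0,0) count=1: revealed 1 new [(0,0)] -> total=9

Answer: 9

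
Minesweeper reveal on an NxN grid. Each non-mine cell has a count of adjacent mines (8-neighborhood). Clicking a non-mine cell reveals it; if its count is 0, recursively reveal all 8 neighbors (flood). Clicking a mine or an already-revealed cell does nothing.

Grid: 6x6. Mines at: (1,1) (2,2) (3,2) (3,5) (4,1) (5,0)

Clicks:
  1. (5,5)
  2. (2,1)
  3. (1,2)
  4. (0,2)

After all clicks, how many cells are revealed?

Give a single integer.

Click 1 (5,5) count=0: revealed 8 new [(4,2) (4,3) (4,4) (4,5) (5,2) (5,3) (5,4) (5,5)] -> total=8
Click 2 (2,1) count=3: revealed 1 new [(2,1)] -> total=9
Click 3 (1,2) count=2: revealed 1 new [(1,2)] -> total=10
Click 4 (0,2) count=1: revealed 1 new [(0,2)] -> total=11

Answer: 11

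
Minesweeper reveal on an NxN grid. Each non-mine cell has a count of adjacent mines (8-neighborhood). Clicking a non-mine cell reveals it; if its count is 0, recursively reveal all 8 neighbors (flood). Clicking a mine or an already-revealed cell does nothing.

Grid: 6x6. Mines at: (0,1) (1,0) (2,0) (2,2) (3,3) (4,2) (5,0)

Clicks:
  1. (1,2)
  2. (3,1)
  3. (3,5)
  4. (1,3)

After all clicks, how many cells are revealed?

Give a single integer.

Answer: 20

Derivation:
Click 1 (1,2) count=2: revealed 1 new [(1,2)] -> total=1
Click 2 (3,1) count=3: revealed 1 new [(3,1)] -> total=2
Click 3 (3,5) count=0: revealed 18 new [(0,2) (0,3) (0,4) (0,5) (1,3) (1,4) (1,5) (2,3) (2,4) (2,5) (3,4) (3,5) (4,3) (4,4) (4,5) (5,3) (5,4) (5,5)] -> total=20
Click 4 (1,3) count=1: revealed 0 new [(none)] -> total=20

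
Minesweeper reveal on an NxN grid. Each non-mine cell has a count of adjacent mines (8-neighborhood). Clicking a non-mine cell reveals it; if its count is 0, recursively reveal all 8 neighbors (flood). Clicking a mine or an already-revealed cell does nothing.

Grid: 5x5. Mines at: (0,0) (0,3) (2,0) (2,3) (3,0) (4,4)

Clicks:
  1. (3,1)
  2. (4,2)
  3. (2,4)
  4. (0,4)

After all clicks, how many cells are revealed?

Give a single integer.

Click 1 (3,1) count=2: revealed 1 new [(3,1)] -> total=1
Click 2 (4,2) count=0: revealed 5 new [(3,2) (3,3) (4,1) (4,2) (4,3)] -> total=6
Click 3 (2,4) count=1: revealed 1 new [(2,4)] -> total=7
Click 4 (0,4) count=1: revealed 1 new [(0,4)] -> total=8

Answer: 8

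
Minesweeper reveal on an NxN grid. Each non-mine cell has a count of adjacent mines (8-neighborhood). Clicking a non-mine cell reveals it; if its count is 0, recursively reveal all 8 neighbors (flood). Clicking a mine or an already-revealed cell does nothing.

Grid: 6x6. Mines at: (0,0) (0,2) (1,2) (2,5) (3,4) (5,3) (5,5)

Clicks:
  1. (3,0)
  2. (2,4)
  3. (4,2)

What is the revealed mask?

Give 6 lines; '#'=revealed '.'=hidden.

Answer: ......
##....
#####.
####..
####..
###...

Derivation:
Click 1 (3,0) count=0: revealed 17 new [(1,0) (1,1) (2,0) (2,1) (2,2) (2,3) (3,0) (3,1) (3,2) (3,3) (4,0) (4,1) (4,2) (4,3) (5,0) (5,1) (5,2)] -> total=17
Click 2 (2,4) count=2: revealed 1 new [(2,4)] -> total=18
Click 3 (4,2) count=1: revealed 0 new [(none)] -> total=18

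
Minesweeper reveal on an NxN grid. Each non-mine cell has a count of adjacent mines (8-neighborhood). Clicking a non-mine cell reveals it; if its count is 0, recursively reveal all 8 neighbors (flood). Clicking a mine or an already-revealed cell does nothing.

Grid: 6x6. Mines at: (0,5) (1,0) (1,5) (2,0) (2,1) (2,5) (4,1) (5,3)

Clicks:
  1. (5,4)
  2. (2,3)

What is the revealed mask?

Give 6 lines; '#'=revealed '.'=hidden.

Answer: .####.
.####.
..###.
..###.
..###.
....#.

Derivation:
Click 1 (5,4) count=1: revealed 1 new [(5,4)] -> total=1
Click 2 (2,3) count=0: revealed 17 new [(0,1) (0,2) (0,3) (0,4) (1,1) (1,2) (1,3) (1,4) (2,2) (2,3) (2,4) (3,2) (3,3) (3,4) (4,2) (4,3) (4,4)] -> total=18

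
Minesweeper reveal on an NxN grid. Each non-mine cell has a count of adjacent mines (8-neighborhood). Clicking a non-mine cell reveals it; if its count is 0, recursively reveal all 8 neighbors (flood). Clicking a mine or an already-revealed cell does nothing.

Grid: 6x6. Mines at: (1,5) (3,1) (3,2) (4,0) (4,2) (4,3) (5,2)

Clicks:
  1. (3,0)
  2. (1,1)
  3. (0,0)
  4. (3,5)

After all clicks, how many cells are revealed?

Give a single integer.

Click 1 (3,0) count=2: revealed 1 new [(3,0)] -> total=1
Click 2 (1,1) count=0: revealed 15 new [(0,0) (0,1) (0,2) (0,3) (0,4) (1,0) (1,1) (1,2) (1,3) (1,4) (2,0) (2,1) (2,2) (2,3) (2,4)] -> total=16
Click 3 (0,0) count=0: revealed 0 new [(none)] -> total=16
Click 4 (3,5) count=0: revealed 7 new [(2,5) (3,4) (3,5) (4,4) (4,5) (5,4) (5,5)] -> total=23

Answer: 23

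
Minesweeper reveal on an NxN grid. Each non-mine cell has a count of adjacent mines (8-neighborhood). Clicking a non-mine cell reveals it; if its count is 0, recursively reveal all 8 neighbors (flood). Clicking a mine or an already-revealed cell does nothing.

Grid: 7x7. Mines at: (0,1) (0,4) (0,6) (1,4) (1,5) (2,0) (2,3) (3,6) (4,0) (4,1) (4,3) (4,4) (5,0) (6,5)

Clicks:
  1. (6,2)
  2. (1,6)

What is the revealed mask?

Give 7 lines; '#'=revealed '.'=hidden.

Click 1 (6,2) count=0: revealed 8 new [(5,1) (5,2) (5,3) (5,4) (6,1) (6,2) (6,3) (6,4)] -> total=8
Click 2 (1,6) count=2: revealed 1 new [(1,6)] -> total=9

Answer: .......
......#
.......
.......
.......
.####..
.####..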